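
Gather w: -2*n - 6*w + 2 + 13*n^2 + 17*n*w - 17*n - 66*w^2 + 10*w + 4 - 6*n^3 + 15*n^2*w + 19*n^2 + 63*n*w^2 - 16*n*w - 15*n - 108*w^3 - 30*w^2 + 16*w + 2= -6*n^3 + 32*n^2 - 34*n - 108*w^3 + w^2*(63*n - 96) + w*(15*n^2 + n + 20) + 8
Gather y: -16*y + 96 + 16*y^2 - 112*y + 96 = 16*y^2 - 128*y + 192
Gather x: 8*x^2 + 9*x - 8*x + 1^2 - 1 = 8*x^2 + x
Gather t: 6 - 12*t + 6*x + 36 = -12*t + 6*x + 42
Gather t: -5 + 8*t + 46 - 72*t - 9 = 32 - 64*t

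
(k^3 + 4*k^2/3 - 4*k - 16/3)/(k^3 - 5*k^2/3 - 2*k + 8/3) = (k + 2)/(k - 1)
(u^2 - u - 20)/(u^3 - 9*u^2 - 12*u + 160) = 1/(u - 8)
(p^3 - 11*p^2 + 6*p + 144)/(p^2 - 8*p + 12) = (p^2 - 5*p - 24)/(p - 2)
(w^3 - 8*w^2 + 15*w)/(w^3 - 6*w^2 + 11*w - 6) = w*(w - 5)/(w^2 - 3*w + 2)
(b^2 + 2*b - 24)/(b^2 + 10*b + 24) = (b - 4)/(b + 4)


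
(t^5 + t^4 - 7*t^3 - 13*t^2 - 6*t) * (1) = t^5 + t^4 - 7*t^3 - 13*t^2 - 6*t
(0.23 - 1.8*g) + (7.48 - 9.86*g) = 7.71 - 11.66*g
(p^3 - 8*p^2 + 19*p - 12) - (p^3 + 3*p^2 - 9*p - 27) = -11*p^2 + 28*p + 15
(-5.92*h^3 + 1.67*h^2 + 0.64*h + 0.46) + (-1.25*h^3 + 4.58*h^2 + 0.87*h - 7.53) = -7.17*h^3 + 6.25*h^2 + 1.51*h - 7.07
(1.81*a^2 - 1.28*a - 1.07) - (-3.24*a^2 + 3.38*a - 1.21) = 5.05*a^2 - 4.66*a + 0.14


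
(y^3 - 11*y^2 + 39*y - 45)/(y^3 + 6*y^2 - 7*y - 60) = (y^2 - 8*y + 15)/(y^2 + 9*y + 20)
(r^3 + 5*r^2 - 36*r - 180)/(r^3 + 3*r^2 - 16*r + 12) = (r^2 - r - 30)/(r^2 - 3*r + 2)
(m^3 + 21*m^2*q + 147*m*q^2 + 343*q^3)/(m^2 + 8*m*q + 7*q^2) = (m^2 + 14*m*q + 49*q^2)/(m + q)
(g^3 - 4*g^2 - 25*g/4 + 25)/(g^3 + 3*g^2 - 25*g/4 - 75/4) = (g - 4)/(g + 3)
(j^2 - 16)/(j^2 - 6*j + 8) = (j + 4)/(j - 2)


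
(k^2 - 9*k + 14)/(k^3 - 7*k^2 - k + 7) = (k - 2)/(k^2 - 1)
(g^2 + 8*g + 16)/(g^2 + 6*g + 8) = (g + 4)/(g + 2)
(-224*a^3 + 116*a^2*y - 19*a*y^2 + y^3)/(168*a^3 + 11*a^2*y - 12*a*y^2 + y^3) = (-4*a + y)/(3*a + y)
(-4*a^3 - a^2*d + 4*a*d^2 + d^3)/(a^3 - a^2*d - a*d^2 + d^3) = (-4*a - d)/(a - d)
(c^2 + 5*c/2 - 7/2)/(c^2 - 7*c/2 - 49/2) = (c - 1)/(c - 7)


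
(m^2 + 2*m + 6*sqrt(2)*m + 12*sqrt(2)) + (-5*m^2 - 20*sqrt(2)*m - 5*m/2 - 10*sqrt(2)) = -4*m^2 - 14*sqrt(2)*m - m/2 + 2*sqrt(2)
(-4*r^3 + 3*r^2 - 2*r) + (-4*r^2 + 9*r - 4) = -4*r^3 - r^2 + 7*r - 4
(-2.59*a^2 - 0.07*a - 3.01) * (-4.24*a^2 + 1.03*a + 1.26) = 10.9816*a^4 - 2.3709*a^3 + 9.4269*a^2 - 3.1885*a - 3.7926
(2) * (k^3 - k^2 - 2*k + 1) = 2*k^3 - 2*k^2 - 4*k + 2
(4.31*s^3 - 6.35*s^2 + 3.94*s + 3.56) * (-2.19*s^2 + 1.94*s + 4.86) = -9.4389*s^5 + 22.2679*s^4 - 0.000999999999999446*s^3 - 31.0138*s^2 + 26.0548*s + 17.3016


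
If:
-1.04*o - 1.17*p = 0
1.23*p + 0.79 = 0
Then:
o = 0.72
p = -0.64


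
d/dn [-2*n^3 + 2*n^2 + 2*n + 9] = -6*n^2 + 4*n + 2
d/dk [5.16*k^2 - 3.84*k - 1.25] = 10.32*k - 3.84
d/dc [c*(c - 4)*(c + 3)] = 3*c^2 - 2*c - 12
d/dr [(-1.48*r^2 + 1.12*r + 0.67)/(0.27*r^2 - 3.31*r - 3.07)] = (4.5964*r^2 + 8.7254*r - 1.2207)/(0.0729*r^4 - 1.7874*r^3 + 9.2983*r^2 + 20.3234*r + 9.4249)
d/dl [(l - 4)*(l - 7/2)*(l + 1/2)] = 3*l^2 - 14*l + 41/4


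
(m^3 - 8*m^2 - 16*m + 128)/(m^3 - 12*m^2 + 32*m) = (m + 4)/m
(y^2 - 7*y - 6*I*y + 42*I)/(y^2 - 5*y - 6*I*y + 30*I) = (y - 7)/(y - 5)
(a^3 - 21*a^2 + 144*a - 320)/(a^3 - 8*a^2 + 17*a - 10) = (a^2 - 16*a + 64)/(a^2 - 3*a + 2)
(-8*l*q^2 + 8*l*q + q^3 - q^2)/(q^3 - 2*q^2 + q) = (-8*l + q)/(q - 1)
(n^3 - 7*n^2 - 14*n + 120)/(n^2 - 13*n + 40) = (n^2 - 2*n - 24)/(n - 8)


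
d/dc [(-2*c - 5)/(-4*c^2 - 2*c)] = (-4*c^2 - 20*c - 5)/(2*c^2*(4*c^2 + 4*c + 1))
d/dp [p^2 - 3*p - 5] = 2*p - 3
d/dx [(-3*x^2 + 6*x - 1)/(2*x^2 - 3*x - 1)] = (-3*x^2 + 10*x - 9)/(4*x^4 - 12*x^3 + 5*x^2 + 6*x + 1)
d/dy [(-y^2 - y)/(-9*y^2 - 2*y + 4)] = (-7*y^2 - 8*y - 4)/(81*y^4 + 36*y^3 - 68*y^2 - 16*y + 16)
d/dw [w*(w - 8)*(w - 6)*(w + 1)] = 4*w^3 - 39*w^2 + 68*w + 48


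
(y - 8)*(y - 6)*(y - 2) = y^3 - 16*y^2 + 76*y - 96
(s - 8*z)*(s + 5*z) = s^2 - 3*s*z - 40*z^2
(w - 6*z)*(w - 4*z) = w^2 - 10*w*z + 24*z^2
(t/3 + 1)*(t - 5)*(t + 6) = t^3/3 + 4*t^2/3 - 9*t - 30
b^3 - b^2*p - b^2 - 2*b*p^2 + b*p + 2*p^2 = (b - 1)*(b - 2*p)*(b + p)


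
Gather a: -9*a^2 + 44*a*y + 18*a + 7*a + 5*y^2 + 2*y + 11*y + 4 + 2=-9*a^2 + a*(44*y + 25) + 5*y^2 + 13*y + 6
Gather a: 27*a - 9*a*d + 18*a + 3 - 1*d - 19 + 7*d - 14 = a*(45 - 9*d) + 6*d - 30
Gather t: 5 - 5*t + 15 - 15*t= 20 - 20*t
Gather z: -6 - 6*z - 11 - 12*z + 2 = -18*z - 15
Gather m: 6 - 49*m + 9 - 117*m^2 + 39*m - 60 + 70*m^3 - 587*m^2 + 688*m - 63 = 70*m^3 - 704*m^2 + 678*m - 108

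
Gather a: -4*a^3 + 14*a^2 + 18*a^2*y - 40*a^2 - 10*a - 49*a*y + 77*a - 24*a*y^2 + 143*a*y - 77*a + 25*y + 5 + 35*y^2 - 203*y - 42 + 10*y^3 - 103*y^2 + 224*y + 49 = -4*a^3 + a^2*(18*y - 26) + a*(-24*y^2 + 94*y - 10) + 10*y^3 - 68*y^2 + 46*y + 12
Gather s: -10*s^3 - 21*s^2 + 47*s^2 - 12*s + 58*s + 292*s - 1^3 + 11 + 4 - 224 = -10*s^3 + 26*s^2 + 338*s - 210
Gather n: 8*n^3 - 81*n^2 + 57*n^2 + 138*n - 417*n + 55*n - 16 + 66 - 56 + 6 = 8*n^3 - 24*n^2 - 224*n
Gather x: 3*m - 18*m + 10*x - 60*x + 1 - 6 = -15*m - 50*x - 5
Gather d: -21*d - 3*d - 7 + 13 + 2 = 8 - 24*d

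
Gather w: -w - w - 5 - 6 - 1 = -2*w - 12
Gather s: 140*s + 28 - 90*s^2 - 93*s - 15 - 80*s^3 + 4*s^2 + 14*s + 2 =-80*s^3 - 86*s^2 + 61*s + 15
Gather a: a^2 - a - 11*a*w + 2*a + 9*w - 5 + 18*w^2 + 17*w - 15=a^2 + a*(1 - 11*w) + 18*w^2 + 26*w - 20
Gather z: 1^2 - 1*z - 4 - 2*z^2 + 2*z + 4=-2*z^2 + z + 1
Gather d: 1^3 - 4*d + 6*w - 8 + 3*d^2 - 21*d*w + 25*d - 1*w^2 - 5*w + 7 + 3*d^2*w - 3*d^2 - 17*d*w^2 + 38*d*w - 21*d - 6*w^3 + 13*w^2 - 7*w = 3*d^2*w + d*(-17*w^2 + 17*w) - 6*w^3 + 12*w^2 - 6*w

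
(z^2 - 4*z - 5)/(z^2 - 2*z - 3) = (z - 5)/(z - 3)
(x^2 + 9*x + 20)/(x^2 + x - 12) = (x + 5)/(x - 3)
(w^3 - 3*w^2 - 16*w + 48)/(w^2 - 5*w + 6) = (w^2 - 16)/(w - 2)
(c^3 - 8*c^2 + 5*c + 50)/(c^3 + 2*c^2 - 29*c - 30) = (c^2 - 3*c - 10)/(c^2 + 7*c + 6)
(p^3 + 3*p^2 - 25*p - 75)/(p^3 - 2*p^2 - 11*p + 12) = (p^2 - 25)/(p^2 - 5*p + 4)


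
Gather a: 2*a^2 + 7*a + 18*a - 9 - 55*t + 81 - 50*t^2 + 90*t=2*a^2 + 25*a - 50*t^2 + 35*t + 72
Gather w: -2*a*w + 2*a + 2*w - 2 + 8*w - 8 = 2*a + w*(10 - 2*a) - 10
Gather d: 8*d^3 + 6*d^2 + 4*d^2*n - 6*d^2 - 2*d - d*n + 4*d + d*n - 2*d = 8*d^3 + 4*d^2*n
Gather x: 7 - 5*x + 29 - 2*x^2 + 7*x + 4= -2*x^2 + 2*x + 40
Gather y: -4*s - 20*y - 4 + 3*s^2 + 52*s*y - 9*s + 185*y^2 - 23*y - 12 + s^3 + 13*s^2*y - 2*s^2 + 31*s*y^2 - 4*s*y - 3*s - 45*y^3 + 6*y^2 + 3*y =s^3 + s^2 - 16*s - 45*y^3 + y^2*(31*s + 191) + y*(13*s^2 + 48*s - 40) - 16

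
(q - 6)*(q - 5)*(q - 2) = q^3 - 13*q^2 + 52*q - 60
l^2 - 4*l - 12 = (l - 6)*(l + 2)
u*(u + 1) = u^2 + u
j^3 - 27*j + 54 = (j - 3)^2*(j + 6)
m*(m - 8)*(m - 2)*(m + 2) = m^4 - 8*m^3 - 4*m^2 + 32*m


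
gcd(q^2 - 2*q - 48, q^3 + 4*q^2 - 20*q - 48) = q + 6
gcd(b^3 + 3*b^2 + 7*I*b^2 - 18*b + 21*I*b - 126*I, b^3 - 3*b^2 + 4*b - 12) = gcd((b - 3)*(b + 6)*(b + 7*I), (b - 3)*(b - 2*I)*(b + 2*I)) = b - 3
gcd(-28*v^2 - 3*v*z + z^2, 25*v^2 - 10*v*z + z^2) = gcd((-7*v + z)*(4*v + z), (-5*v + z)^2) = 1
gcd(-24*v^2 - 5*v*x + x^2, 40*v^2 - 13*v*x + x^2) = -8*v + x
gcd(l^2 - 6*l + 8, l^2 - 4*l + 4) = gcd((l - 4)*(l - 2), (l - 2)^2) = l - 2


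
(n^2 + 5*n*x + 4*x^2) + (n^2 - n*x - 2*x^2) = 2*n^2 + 4*n*x + 2*x^2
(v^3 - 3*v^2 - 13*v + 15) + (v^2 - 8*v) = v^3 - 2*v^2 - 21*v + 15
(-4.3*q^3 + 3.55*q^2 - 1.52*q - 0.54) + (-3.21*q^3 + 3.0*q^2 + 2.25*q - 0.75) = -7.51*q^3 + 6.55*q^2 + 0.73*q - 1.29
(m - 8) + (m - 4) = 2*m - 12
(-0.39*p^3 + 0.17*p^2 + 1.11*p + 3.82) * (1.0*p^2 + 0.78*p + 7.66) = -0.39*p^5 - 0.1342*p^4 - 1.7448*p^3 + 5.988*p^2 + 11.4822*p + 29.2612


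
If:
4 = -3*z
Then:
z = -4/3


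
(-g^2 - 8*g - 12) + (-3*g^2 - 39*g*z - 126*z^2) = -4*g^2 - 39*g*z - 8*g - 126*z^2 - 12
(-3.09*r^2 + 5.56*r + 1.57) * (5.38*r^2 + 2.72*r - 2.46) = -16.6242*r^4 + 21.508*r^3 + 31.1712*r^2 - 9.4072*r - 3.8622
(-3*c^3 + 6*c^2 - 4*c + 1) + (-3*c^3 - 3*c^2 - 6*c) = -6*c^3 + 3*c^2 - 10*c + 1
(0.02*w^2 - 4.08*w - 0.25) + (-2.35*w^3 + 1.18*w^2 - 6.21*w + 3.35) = -2.35*w^3 + 1.2*w^2 - 10.29*w + 3.1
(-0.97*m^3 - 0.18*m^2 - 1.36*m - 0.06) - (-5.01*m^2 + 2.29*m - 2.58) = -0.97*m^3 + 4.83*m^2 - 3.65*m + 2.52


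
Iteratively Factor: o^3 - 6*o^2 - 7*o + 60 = (o - 5)*(o^2 - o - 12) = (o - 5)*(o + 3)*(o - 4)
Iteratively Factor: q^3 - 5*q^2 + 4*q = (q)*(q^2 - 5*q + 4) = q*(q - 1)*(q - 4)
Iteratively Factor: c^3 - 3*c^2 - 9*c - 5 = (c - 5)*(c^2 + 2*c + 1) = (c - 5)*(c + 1)*(c + 1)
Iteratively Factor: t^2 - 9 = (t + 3)*(t - 3)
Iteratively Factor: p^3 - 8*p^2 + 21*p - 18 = (p - 3)*(p^2 - 5*p + 6) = (p - 3)*(p - 2)*(p - 3)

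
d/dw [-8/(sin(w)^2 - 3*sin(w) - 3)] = 8*(2*sin(w) - 3)*cos(w)/(3*sin(w) + cos(w)^2 + 2)^2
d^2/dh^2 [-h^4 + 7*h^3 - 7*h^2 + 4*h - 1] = -12*h^2 + 42*h - 14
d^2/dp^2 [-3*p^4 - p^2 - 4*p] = -36*p^2 - 2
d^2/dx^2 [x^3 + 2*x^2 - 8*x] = 6*x + 4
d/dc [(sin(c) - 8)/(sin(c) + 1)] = 9*cos(c)/(sin(c) + 1)^2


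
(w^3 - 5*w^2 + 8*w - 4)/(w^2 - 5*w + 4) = (w^2 - 4*w + 4)/(w - 4)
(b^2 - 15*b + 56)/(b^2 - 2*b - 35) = (b - 8)/(b + 5)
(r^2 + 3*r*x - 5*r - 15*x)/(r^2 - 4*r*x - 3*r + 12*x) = (r^2 + 3*r*x - 5*r - 15*x)/(r^2 - 4*r*x - 3*r + 12*x)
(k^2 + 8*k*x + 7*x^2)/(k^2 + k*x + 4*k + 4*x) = (k + 7*x)/(k + 4)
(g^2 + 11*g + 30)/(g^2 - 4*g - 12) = (g^2 + 11*g + 30)/(g^2 - 4*g - 12)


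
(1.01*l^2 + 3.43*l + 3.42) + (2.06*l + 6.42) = 1.01*l^2 + 5.49*l + 9.84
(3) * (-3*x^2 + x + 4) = -9*x^2 + 3*x + 12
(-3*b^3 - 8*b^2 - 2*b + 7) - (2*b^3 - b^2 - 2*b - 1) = -5*b^3 - 7*b^2 + 8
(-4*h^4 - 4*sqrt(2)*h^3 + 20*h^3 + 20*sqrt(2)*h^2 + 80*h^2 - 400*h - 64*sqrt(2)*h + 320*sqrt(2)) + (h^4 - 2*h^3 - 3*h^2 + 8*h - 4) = -3*h^4 - 4*sqrt(2)*h^3 + 18*h^3 + 20*sqrt(2)*h^2 + 77*h^2 - 392*h - 64*sqrt(2)*h - 4 + 320*sqrt(2)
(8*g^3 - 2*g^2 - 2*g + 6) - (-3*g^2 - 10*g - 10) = 8*g^3 + g^2 + 8*g + 16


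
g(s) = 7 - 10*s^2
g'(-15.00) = 300.00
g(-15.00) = -2243.00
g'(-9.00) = 180.00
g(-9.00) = -803.00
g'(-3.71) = 74.20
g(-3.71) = -130.64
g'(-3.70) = 74.00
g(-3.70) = -129.90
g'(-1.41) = 28.20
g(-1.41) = -12.88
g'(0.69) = -13.80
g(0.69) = 2.24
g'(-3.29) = 65.80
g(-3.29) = -101.24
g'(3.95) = -79.00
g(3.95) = -149.02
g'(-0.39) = 7.80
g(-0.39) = 5.48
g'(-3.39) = 67.80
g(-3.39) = -107.92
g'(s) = -20*s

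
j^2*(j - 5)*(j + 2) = j^4 - 3*j^3 - 10*j^2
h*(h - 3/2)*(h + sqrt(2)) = h^3 - 3*h^2/2 + sqrt(2)*h^2 - 3*sqrt(2)*h/2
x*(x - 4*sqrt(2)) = x^2 - 4*sqrt(2)*x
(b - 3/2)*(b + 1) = b^2 - b/2 - 3/2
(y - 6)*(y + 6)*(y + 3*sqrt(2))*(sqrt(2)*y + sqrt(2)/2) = sqrt(2)*y^4 + sqrt(2)*y^3/2 + 6*y^3 - 36*sqrt(2)*y^2 + 3*y^2 - 216*y - 18*sqrt(2)*y - 108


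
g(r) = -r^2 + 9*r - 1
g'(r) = 9 - 2*r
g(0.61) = 4.12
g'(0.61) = 7.78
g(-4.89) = -68.92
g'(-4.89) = 18.78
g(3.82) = 18.79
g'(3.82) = 1.36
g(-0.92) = -10.13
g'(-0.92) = 10.84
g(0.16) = 0.41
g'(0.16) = 8.68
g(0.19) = 0.67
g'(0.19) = 8.62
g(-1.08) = -11.89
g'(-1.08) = 11.16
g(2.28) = 14.32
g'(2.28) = 4.44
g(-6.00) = -91.00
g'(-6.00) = 21.00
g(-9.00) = -163.00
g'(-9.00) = 27.00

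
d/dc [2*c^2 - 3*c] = 4*c - 3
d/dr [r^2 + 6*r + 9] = 2*r + 6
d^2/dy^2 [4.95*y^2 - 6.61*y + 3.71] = 9.90000000000000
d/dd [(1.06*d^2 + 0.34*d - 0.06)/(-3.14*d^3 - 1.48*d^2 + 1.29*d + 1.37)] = (3.3284*d^4 + 2.1352*d^3 + 1.3054*d^2 + 2.7268*d + 0.5432)/(9.8596*d^6 + 9.2944*d^5 - 5.9108*d^4 - 12.422*d^3 - 2.3911*d^2 + 3.5346*d + 1.8769)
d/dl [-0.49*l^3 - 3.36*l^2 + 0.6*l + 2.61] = -1.47*l^2 - 6.72*l + 0.6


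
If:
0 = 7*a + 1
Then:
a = -1/7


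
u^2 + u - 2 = (u - 1)*(u + 2)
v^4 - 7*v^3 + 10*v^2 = v^2*(v - 5)*(v - 2)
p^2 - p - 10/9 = (p - 5/3)*(p + 2/3)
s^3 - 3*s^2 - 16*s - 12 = (s - 6)*(s + 1)*(s + 2)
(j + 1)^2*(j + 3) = j^3 + 5*j^2 + 7*j + 3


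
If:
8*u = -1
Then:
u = -1/8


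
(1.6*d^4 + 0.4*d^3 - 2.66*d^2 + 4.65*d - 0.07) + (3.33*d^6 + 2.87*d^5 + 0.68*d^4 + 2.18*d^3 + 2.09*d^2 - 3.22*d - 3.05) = 3.33*d^6 + 2.87*d^5 + 2.28*d^4 + 2.58*d^3 - 0.57*d^2 + 1.43*d - 3.12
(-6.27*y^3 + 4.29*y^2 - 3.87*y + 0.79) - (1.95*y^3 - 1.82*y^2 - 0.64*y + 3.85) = -8.22*y^3 + 6.11*y^2 - 3.23*y - 3.06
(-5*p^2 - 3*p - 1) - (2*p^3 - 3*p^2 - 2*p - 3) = -2*p^3 - 2*p^2 - p + 2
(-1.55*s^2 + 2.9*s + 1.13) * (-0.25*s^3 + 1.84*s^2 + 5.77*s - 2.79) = 0.3875*s^5 - 3.577*s^4 - 3.89*s^3 + 23.1367*s^2 - 1.5709*s - 3.1527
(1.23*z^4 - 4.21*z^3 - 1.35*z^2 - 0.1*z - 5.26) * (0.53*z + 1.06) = 0.6519*z^5 - 0.9275*z^4 - 5.1781*z^3 - 1.484*z^2 - 2.8938*z - 5.5756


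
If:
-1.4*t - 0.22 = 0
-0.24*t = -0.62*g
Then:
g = -0.06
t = -0.16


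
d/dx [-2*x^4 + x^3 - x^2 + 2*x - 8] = -8*x^3 + 3*x^2 - 2*x + 2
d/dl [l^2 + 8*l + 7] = 2*l + 8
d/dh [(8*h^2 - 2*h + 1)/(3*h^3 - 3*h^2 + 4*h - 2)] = h*(-24*h^3 + 12*h^2 + 17*h - 26)/(9*h^6 - 18*h^5 + 33*h^4 - 36*h^3 + 28*h^2 - 16*h + 4)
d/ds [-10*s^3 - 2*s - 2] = -30*s^2 - 2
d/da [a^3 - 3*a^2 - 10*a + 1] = 3*a^2 - 6*a - 10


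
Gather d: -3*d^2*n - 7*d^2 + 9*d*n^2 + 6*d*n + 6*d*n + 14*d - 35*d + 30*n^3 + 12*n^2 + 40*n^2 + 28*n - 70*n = d^2*(-3*n - 7) + d*(9*n^2 + 12*n - 21) + 30*n^3 + 52*n^2 - 42*n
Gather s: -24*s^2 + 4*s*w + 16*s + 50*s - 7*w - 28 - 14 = -24*s^2 + s*(4*w + 66) - 7*w - 42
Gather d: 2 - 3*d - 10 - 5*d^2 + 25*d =-5*d^2 + 22*d - 8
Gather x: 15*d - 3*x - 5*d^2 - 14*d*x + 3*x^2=-5*d^2 + 15*d + 3*x^2 + x*(-14*d - 3)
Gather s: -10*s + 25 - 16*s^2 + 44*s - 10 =-16*s^2 + 34*s + 15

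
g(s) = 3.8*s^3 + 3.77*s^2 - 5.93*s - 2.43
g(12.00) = 7035.69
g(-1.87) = -3.01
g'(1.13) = 17.15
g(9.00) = 3019.77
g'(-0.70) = -5.62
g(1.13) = 1.17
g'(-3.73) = 124.55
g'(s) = 11.4*s^2 + 7.54*s - 5.93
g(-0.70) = 2.26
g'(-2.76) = 60.10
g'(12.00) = 1726.15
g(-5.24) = -414.58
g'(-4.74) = 214.46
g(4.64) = 430.83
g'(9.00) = 985.33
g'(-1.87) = 19.83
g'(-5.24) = 267.58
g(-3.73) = -125.06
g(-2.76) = -37.24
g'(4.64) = 274.49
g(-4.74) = -294.31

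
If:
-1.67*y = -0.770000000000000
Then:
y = 0.46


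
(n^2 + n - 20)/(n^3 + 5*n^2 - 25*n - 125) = (n - 4)/(n^2 - 25)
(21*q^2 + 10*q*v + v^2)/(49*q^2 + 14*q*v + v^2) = (3*q + v)/(7*q + v)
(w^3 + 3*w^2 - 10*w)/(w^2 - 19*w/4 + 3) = 4*w*(w^2 + 3*w - 10)/(4*w^2 - 19*w + 12)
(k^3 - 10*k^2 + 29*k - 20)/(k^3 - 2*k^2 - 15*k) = (k^2 - 5*k + 4)/(k*(k + 3))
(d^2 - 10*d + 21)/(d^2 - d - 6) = (d - 7)/(d + 2)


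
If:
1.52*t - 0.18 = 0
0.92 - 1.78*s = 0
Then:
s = 0.52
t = 0.12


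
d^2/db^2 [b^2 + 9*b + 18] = 2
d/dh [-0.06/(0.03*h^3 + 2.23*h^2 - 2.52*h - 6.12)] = (0.0054*h^2 + 0.2676*h - 0.1512)/(0.03*h^3 + 2.23*h^2 - 2.52*h - 6.12)^2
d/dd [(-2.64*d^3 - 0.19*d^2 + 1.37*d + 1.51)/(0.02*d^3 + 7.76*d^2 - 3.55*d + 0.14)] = (-20.4826*d^4 + 18.6892*d^3 - 11.1561*d^2 - 23.4884*d + 5.5523)/(0.0004*d^6 + 0.3104*d^5 + 60.0756*d^4 - 55.0904*d^3 + 14.7753*d^2 - 0.994*d + 0.0196)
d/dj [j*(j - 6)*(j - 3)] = 3*j^2 - 18*j + 18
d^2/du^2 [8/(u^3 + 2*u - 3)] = 16*(-3*u*(u^3 + 2*u - 3) + (3*u^2 + 2)^2)/(u^3 + 2*u - 3)^3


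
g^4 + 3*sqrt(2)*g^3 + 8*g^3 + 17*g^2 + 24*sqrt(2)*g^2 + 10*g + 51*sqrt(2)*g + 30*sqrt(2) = (g + 1)*(g + 2)*(g + 5)*(g + 3*sqrt(2))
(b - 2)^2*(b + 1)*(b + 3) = b^4 - 9*b^2 + 4*b + 12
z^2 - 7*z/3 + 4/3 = (z - 4/3)*(z - 1)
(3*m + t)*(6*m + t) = 18*m^2 + 9*m*t + t^2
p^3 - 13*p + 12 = (p - 3)*(p - 1)*(p + 4)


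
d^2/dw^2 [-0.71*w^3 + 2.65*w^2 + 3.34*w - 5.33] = 5.3 - 4.26*w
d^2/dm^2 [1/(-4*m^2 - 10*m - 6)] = (4*m^2 + 10*m - (4*m + 5)^2 + 6)/(2*m^2 + 5*m + 3)^3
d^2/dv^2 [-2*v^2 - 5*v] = -4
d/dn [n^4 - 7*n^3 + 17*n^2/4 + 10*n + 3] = 4*n^3 - 21*n^2 + 17*n/2 + 10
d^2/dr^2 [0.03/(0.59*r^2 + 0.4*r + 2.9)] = (-0.020886*r^2 - 0.01416*r + 0.03*(1.18*r + 0.4)*(2.36*r + 0.8) - 0.10266)/(0.59*r^2 + 0.4*r + 2.9)^3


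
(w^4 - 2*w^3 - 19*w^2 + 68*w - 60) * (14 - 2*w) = -2*w^5 + 18*w^4 + 10*w^3 - 402*w^2 + 1072*w - 840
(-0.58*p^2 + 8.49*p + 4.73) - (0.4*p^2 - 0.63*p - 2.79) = -0.98*p^2 + 9.12*p + 7.52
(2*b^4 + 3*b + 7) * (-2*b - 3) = -4*b^5 - 6*b^4 - 6*b^2 - 23*b - 21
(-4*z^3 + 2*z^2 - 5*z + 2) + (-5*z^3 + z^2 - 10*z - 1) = -9*z^3 + 3*z^2 - 15*z + 1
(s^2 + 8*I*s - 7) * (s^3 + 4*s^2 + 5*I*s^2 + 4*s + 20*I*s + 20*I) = s^5 + 4*s^4 + 13*I*s^4 - 43*s^3 + 52*I*s^3 - 188*s^2 + 17*I*s^2 - 188*s - 140*I*s - 140*I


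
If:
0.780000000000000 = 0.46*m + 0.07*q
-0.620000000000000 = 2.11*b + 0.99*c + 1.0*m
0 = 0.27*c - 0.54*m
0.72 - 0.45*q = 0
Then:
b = -2.34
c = 2.90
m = 1.45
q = 1.60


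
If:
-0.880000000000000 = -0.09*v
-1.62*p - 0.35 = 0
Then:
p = -0.22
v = 9.78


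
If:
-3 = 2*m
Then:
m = -3/2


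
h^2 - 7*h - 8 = (h - 8)*(h + 1)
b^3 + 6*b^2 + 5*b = b*(b + 1)*(b + 5)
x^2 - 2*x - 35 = (x - 7)*(x + 5)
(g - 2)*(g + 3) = g^2 + g - 6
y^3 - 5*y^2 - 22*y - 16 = (y - 8)*(y + 1)*(y + 2)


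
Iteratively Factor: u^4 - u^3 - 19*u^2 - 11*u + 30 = (u - 5)*(u^3 + 4*u^2 + u - 6) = (u - 5)*(u + 3)*(u^2 + u - 2) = (u - 5)*(u + 2)*(u + 3)*(u - 1)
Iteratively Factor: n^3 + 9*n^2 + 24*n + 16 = (n + 1)*(n^2 + 8*n + 16) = (n + 1)*(n + 4)*(n + 4)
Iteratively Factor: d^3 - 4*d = (d - 2)*(d^2 + 2*d) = d*(d - 2)*(d + 2)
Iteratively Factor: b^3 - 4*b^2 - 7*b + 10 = (b - 1)*(b^2 - 3*b - 10) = (b - 1)*(b + 2)*(b - 5)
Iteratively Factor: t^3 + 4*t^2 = (t)*(t^2 + 4*t) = t*(t + 4)*(t)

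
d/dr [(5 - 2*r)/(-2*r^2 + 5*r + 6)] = (-4*r^2 + 20*r - 37)/(4*r^4 - 20*r^3 + r^2 + 60*r + 36)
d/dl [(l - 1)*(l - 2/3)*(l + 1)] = 3*l^2 - 4*l/3 - 1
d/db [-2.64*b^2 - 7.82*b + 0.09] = -5.28*b - 7.82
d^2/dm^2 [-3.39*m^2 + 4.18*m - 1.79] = -6.78000000000000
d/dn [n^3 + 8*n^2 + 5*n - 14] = 3*n^2 + 16*n + 5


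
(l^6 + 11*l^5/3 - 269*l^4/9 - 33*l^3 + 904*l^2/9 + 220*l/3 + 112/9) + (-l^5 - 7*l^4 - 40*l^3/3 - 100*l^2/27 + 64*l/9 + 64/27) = l^6 + 8*l^5/3 - 332*l^4/9 - 139*l^3/3 + 2612*l^2/27 + 724*l/9 + 400/27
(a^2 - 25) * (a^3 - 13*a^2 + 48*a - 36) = a^5 - 13*a^4 + 23*a^3 + 289*a^2 - 1200*a + 900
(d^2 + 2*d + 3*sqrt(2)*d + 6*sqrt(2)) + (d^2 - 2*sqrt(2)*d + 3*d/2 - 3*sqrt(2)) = 2*d^2 + sqrt(2)*d + 7*d/2 + 3*sqrt(2)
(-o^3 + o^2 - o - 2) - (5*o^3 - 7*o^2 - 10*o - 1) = -6*o^3 + 8*o^2 + 9*o - 1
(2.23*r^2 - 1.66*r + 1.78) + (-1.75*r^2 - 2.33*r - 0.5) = 0.48*r^2 - 3.99*r + 1.28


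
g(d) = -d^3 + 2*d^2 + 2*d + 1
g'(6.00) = -82.00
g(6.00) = -131.00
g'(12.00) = -382.00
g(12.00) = -1415.00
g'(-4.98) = -92.32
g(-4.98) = 164.15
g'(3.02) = -13.28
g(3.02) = -2.26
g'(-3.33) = -44.59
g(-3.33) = 53.44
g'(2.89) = -11.50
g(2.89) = -0.65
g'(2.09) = -2.74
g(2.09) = 4.79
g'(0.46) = 3.21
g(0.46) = 2.25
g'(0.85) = 3.23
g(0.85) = 3.53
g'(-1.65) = -12.77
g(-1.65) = 7.64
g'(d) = -3*d^2 + 4*d + 2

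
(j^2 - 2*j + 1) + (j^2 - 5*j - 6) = 2*j^2 - 7*j - 5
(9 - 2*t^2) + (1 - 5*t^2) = 10 - 7*t^2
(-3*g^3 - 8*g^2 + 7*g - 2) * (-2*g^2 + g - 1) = 6*g^5 + 13*g^4 - 19*g^3 + 19*g^2 - 9*g + 2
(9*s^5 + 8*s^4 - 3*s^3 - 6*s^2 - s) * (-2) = -18*s^5 - 16*s^4 + 6*s^3 + 12*s^2 + 2*s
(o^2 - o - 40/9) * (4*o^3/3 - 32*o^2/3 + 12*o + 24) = 4*o^5/3 - 12*o^4 + 452*o^3/27 + 1604*o^2/27 - 232*o/3 - 320/3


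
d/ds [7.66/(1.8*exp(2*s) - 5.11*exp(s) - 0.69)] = (39.1426 - 27.576*exp(s))*exp(s)/(-1.8*exp(2*s) + 5.11*exp(s) + 0.69)^2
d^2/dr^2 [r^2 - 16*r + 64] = 2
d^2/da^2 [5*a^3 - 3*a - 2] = 30*a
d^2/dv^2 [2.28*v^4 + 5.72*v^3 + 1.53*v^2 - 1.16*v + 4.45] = 27.36*v^2 + 34.32*v + 3.06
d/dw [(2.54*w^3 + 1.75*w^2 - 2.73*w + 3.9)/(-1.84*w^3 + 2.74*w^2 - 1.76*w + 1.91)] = (10.1796*w^4 - 18.9872*w^3 + 40.4824*w^2 - 14.687*w + 1.6497)/(3.3856*w^6 - 10.0832*w^5 + 13.9844*w^4 - 16.6736*w^3 + 13.5644*w^2 - 6.7232*w + 3.6481)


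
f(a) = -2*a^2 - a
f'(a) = -4*a - 1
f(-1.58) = -3.41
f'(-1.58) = 5.32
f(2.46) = -14.56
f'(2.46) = -10.84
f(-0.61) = -0.13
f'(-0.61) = 1.44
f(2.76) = -18.00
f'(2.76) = -12.04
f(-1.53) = -3.15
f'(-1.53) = 5.12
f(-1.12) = -1.39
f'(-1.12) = 3.48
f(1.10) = -3.52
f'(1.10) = -5.40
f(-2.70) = -11.88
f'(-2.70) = 9.80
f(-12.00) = -276.00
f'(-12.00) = 47.00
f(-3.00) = -15.00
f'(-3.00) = 11.00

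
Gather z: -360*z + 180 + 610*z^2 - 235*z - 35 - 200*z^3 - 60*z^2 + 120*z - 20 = -200*z^3 + 550*z^2 - 475*z + 125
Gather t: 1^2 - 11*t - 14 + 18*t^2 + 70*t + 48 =18*t^2 + 59*t + 35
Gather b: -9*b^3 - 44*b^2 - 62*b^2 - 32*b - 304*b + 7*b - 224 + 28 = -9*b^3 - 106*b^2 - 329*b - 196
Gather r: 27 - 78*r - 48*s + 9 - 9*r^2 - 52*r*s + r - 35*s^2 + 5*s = -9*r^2 + r*(-52*s - 77) - 35*s^2 - 43*s + 36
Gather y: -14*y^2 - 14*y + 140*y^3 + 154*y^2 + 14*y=140*y^3 + 140*y^2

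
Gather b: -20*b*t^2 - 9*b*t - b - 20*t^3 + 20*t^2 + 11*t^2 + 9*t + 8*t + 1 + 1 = b*(-20*t^2 - 9*t - 1) - 20*t^3 + 31*t^2 + 17*t + 2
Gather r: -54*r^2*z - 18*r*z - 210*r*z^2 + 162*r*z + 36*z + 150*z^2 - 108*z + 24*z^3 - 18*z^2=-54*r^2*z + r*(-210*z^2 + 144*z) + 24*z^3 + 132*z^2 - 72*z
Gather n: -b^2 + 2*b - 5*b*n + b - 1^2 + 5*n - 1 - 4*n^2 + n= -b^2 + 3*b - 4*n^2 + n*(6 - 5*b) - 2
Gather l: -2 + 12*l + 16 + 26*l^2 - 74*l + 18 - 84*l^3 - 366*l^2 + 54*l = -84*l^3 - 340*l^2 - 8*l + 32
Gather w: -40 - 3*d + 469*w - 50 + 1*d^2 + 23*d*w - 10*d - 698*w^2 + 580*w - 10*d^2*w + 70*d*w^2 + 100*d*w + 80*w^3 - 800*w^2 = d^2 - 13*d + 80*w^3 + w^2*(70*d - 1498) + w*(-10*d^2 + 123*d + 1049) - 90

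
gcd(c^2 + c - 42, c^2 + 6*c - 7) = c + 7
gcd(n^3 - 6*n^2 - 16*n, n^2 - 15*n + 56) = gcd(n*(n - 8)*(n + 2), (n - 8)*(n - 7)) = n - 8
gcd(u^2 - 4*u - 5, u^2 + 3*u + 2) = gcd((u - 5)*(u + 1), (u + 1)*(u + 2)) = u + 1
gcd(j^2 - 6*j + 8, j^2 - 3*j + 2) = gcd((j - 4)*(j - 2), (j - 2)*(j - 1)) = j - 2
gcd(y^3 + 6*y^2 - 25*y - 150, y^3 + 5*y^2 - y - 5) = y + 5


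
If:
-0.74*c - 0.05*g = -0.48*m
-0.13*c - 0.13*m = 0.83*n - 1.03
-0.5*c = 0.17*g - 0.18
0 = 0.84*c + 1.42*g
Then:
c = 0.45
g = -0.27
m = 0.67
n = 1.07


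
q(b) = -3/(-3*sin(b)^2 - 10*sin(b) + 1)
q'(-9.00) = 0.97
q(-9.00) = -0.65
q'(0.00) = -30.00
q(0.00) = -3.00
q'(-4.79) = -0.03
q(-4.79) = 0.25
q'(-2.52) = 0.47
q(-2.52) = -0.52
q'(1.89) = 0.12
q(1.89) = 0.27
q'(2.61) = 1.44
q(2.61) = 0.62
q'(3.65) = 0.70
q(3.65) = -0.58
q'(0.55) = -1.32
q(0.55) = 0.59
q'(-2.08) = 0.13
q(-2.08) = -0.40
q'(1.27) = -0.11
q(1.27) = 0.27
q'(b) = -3*(6*sin(b)*cos(b) + 10*cos(b))/(-3*sin(b)^2 - 10*sin(b) + 1)^2 = -6*(3*sin(b) + 5)*cos(b)/(3*sin(b)^2 + 10*sin(b) - 1)^2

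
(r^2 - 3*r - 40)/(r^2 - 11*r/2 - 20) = 2*(r + 5)/(2*r + 5)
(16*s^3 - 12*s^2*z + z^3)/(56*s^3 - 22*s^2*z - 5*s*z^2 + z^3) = (-2*s + z)/(-7*s + z)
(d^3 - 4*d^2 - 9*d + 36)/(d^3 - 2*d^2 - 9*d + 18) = (d - 4)/(d - 2)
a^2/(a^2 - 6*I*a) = a/(a - 6*I)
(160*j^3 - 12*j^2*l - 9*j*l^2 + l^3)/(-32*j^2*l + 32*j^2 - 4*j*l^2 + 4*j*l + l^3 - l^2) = (-5*j + l)/(l - 1)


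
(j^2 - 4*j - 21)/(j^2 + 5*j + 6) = (j - 7)/(j + 2)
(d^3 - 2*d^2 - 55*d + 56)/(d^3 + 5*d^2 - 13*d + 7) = (d - 8)/(d - 1)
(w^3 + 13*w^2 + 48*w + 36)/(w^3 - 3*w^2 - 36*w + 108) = (w^2 + 7*w + 6)/(w^2 - 9*w + 18)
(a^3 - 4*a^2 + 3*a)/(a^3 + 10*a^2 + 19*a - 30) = a*(a - 3)/(a^2 + 11*a + 30)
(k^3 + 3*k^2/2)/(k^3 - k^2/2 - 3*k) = k/(k - 2)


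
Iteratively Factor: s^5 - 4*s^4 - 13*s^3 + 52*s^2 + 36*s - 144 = (s - 3)*(s^4 - s^3 - 16*s^2 + 4*s + 48) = (s - 3)*(s + 3)*(s^3 - 4*s^2 - 4*s + 16) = (s - 3)*(s - 2)*(s + 3)*(s^2 - 2*s - 8) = (s - 4)*(s - 3)*(s - 2)*(s + 3)*(s + 2)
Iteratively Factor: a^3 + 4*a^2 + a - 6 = (a + 2)*(a^2 + 2*a - 3) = (a - 1)*(a + 2)*(a + 3)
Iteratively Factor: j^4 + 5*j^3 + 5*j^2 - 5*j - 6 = (j + 3)*(j^3 + 2*j^2 - j - 2) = (j + 2)*(j + 3)*(j^2 - 1) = (j + 1)*(j + 2)*(j + 3)*(j - 1)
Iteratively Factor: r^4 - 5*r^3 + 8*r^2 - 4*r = (r - 2)*(r^3 - 3*r^2 + 2*r) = (r - 2)^2*(r^2 - r) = r*(r - 2)^2*(r - 1)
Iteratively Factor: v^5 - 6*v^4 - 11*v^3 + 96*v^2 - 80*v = (v + 4)*(v^4 - 10*v^3 + 29*v^2 - 20*v) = (v - 1)*(v + 4)*(v^3 - 9*v^2 + 20*v) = (v - 4)*(v - 1)*(v + 4)*(v^2 - 5*v) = v*(v - 4)*(v - 1)*(v + 4)*(v - 5)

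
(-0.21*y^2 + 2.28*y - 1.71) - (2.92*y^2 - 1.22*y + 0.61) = -3.13*y^2 + 3.5*y - 2.32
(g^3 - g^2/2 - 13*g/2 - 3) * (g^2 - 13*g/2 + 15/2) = g^5 - 7*g^4 + 17*g^3/4 + 71*g^2/2 - 117*g/4 - 45/2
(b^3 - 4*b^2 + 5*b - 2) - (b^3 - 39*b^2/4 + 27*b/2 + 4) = 23*b^2/4 - 17*b/2 - 6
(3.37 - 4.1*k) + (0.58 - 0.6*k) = 3.95 - 4.7*k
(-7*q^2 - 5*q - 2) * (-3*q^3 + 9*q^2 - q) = 21*q^5 - 48*q^4 - 32*q^3 - 13*q^2 + 2*q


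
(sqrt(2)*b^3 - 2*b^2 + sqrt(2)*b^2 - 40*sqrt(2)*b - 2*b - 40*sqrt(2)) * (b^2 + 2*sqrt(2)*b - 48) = sqrt(2)*b^5 + sqrt(2)*b^4 + 2*b^4 - 92*sqrt(2)*b^3 + 2*b^3 - 92*sqrt(2)*b^2 - 64*b^2 - 64*b + 1920*sqrt(2)*b + 1920*sqrt(2)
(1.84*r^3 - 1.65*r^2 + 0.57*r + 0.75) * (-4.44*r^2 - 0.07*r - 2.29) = -8.1696*r^5 + 7.1972*r^4 - 6.6289*r^3 + 0.4086*r^2 - 1.3578*r - 1.7175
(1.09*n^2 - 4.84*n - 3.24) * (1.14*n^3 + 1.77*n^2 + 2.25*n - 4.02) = 1.2426*n^5 - 3.5883*n^4 - 9.8079*n^3 - 21.0066*n^2 + 12.1668*n + 13.0248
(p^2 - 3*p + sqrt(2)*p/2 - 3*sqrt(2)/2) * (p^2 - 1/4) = p^4 - 3*p^3 + sqrt(2)*p^3/2 - 3*sqrt(2)*p^2/2 - p^2/4 - sqrt(2)*p/8 + 3*p/4 + 3*sqrt(2)/8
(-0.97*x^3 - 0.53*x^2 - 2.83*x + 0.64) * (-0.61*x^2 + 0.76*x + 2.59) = 0.5917*x^5 - 0.4139*x^4 - 1.1888*x^3 - 3.9139*x^2 - 6.8433*x + 1.6576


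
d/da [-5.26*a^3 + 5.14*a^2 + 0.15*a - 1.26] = -15.78*a^2 + 10.28*a + 0.15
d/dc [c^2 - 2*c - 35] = 2*c - 2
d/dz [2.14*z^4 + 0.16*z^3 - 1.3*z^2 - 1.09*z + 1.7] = 8.56*z^3 + 0.48*z^2 - 2.6*z - 1.09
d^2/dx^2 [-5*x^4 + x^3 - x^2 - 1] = -60*x^2 + 6*x - 2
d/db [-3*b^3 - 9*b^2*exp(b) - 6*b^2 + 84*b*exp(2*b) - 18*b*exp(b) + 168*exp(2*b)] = -9*b^2*exp(b) - 9*b^2 + 168*b*exp(2*b) - 36*b*exp(b) - 12*b + 420*exp(2*b) - 18*exp(b)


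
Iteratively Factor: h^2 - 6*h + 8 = (h - 2)*(h - 4)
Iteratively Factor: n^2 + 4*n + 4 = (n + 2)*(n + 2)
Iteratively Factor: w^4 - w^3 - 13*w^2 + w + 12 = (w + 1)*(w^3 - 2*w^2 - 11*w + 12) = (w + 1)*(w + 3)*(w^2 - 5*w + 4) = (w - 1)*(w + 1)*(w + 3)*(w - 4)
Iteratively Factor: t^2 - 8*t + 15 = (t - 3)*(t - 5)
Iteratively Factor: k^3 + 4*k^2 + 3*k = (k + 3)*(k^2 + k) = (k + 1)*(k + 3)*(k)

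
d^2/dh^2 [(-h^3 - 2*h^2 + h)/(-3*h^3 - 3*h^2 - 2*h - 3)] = 2*(9*h^6 - 45*h^5 - 117*h^4 - 146*h^3 + 18*h^2 + 54*h + 24)/(27*h^9 + 81*h^8 + 135*h^7 + 216*h^6 + 252*h^5 + 225*h^4 + 197*h^3 + 117*h^2 + 54*h + 27)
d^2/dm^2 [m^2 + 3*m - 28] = 2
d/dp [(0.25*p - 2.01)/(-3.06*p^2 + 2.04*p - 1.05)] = (0.765*p^2 - 12.3012*p + 3.8379)/(9.3636*p^4 - 12.4848*p^3 + 10.5876*p^2 - 4.284*p + 1.1025)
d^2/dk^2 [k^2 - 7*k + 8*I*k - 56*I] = 2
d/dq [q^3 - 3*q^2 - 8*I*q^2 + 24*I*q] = 3*q^2 - 6*q - 16*I*q + 24*I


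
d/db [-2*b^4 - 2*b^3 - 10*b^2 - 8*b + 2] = -8*b^3 - 6*b^2 - 20*b - 8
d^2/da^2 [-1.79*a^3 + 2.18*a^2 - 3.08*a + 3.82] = 4.36 - 10.74*a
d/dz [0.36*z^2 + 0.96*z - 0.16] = 0.72*z + 0.96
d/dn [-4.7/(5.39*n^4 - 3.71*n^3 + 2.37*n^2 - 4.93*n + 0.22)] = (101.332*n^3 - 52.311*n^2 + 22.278*n - 23.171)/(5.39*n^4 - 3.71*n^3 + 2.37*n^2 - 4.93*n + 0.22)^2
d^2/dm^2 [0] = 0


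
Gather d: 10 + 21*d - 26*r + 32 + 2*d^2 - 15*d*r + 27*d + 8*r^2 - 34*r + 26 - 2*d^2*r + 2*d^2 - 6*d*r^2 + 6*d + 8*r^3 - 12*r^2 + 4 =d^2*(4 - 2*r) + d*(-6*r^2 - 15*r + 54) + 8*r^3 - 4*r^2 - 60*r + 72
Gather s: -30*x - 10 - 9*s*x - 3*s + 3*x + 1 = s*(-9*x - 3) - 27*x - 9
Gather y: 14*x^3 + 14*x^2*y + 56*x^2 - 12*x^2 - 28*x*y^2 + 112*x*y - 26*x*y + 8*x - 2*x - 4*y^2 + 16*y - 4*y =14*x^3 + 44*x^2 + 6*x + y^2*(-28*x - 4) + y*(14*x^2 + 86*x + 12)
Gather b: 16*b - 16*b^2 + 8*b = -16*b^2 + 24*b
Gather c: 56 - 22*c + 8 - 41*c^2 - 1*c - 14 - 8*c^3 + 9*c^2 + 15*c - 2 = -8*c^3 - 32*c^2 - 8*c + 48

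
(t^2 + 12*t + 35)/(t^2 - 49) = (t + 5)/(t - 7)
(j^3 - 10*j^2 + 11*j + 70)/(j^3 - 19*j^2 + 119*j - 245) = (j + 2)/(j - 7)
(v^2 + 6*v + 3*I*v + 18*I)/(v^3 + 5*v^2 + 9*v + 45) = (v + 6)/(v^2 + v*(5 - 3*I) - 15*I)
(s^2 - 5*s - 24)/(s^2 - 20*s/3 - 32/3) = 3*(s + 3)/(3*s + 4)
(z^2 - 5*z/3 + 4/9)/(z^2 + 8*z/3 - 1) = (z - 4/3)/(z + 3)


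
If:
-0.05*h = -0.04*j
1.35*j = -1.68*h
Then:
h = 0.00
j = 0.00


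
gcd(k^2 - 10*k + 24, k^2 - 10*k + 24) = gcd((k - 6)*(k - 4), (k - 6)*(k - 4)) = k^2 - 10*k + 24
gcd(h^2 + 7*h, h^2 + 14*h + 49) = h + 7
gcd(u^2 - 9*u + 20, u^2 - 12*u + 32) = u - 4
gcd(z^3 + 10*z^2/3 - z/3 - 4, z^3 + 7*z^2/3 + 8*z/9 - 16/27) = z + 4/3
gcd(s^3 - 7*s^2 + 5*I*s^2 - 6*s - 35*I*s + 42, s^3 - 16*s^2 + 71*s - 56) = s - 7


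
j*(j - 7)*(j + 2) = j^3 - 5*j^2 - 14*j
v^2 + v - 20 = (v - 4)*(v + 5)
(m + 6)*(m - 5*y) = m^2 - 5*m*y + 6*m - 30*y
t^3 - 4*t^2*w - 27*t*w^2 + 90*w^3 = (t - 6*w)*(t - 3*w)*(t + 5*w)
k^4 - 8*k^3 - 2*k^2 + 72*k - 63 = (k - 7)*(k - 3)*(k - 1)*(k + 3)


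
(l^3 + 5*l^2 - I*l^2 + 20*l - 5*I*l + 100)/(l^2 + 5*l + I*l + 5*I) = (l^2 - I*l + 20)/(l + I)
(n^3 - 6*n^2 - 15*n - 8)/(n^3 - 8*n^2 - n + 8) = (n + 1)/(n - 1)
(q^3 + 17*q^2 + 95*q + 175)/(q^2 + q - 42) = (q^2 + 10*q + 25)/(q - 6)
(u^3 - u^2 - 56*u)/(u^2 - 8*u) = u + 7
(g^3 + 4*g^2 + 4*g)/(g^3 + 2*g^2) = (g + 2)/g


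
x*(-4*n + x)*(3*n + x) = -12*n^2*x - n*x^2 + x^3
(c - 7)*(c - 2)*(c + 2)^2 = c^4 - 5*c^3 - 18*c^2 + 20*c + 56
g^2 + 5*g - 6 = (g - 1)*(g + 6)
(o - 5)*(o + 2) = o^2 - 3*o - 10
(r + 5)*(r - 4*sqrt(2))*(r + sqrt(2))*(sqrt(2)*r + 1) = sqrt(2)*r^4 - 5*r^3 + 5*sqrt(2)*r^3 - 25*r^2 - 11*sqrt(2)*r^2 - 55*sqrt(2)*r - 8*r - 40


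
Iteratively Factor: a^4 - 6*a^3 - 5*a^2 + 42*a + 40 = (a - 5)*(a^3 - a^2 - 10*a - 8) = (a - 5)*(a - 4)*(a^2 + 3*a + 2) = (a - 5)*(a - 4)*(a + 1)*(a + 2)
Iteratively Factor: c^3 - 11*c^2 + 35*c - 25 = (c - 5)*(c^2 - 6*c + 5) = (c - 5)*(c - 1)*(c - 5)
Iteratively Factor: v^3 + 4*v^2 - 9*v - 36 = (v + 4)*(v^2 - 9) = (v - 3)*(v + 4)*(v + 3)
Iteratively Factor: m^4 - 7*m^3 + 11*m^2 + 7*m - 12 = (m - 4)*(m^3 - 3*m^2 - m + 3) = (m - 4)*(m + 1)*(m^2 - 4*m + 3) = (m - 4)*(m - 3)*(m + 1)*(m - 1)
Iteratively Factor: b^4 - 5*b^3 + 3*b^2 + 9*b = (b)*(b^3 - 5*b^2 + 3*b + 9) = b*(b - 3)*(b^2 - 2*b - 3) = b*(b - 3)^2*(b + 1)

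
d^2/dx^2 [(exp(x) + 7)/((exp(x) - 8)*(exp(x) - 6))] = (exp(4*x) + 42*exp(3*x) - 582*exp(2*x) + 700*exp(x) + 7008)*exp(x)/(exp(6*x) - 42*exp(5*x) + 732*exp(4*x) - 6776*exp(3*x) + 35136*exp(2*x) - 96768*exp(x) + 110592)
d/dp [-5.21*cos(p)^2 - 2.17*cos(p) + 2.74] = (10.42*cos(p) + 2.17)*sin(p)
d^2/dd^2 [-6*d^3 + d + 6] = -36*d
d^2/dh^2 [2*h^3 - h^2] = 12*h - 2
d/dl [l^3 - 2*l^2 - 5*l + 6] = 3*l^2 - 4*l - 5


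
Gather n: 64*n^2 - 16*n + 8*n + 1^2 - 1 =64*n^2 - 8*n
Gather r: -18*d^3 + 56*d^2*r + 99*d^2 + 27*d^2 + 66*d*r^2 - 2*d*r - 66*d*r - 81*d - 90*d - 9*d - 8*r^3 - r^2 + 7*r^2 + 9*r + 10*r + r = -18*d^3 + 126*d^2 - 180*d - 8*r^3 + r^2*(66*d + 6) + r*(56*d^2 - 68*d + 20)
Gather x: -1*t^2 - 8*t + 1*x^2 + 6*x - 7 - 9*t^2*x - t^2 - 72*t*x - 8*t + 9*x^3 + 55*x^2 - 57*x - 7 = -2*t^2 - 16*t + 9*x^3 + 56*x^2 + x*(-9*t^2 - 72*t - 51) - 14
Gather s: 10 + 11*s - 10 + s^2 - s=s^2 + 10*s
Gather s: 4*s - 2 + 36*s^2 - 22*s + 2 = 36*s^2 - 18*s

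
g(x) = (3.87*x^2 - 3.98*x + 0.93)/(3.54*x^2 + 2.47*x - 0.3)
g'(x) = (-7.08*x - 2.47)*(3.87*x^2 - 3.98*x + 0.93)/(3.54*x^2 + 2.47*x - 0.3)^2 + (7.74*x - 3.98)/(3.54*x^2 + 2.47*x - 0.3) = (23.6481*x^2 - 8.9064*x - 1.1031)/(12.5316*x^4 + 17.4876*x^3 + 3.9769*x^2 - 1.482*x + 0.09)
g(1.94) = 0.44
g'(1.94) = 0.22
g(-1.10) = 7.89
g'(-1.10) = 23.26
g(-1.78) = 3.11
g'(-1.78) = 2.11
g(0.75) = 0.03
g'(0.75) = 0.44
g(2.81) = 0.59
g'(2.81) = 0.13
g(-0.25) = -3.11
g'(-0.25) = 5.37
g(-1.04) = 9.64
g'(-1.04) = 36.60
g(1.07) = 0.17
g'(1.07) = 0.40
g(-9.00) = 1.33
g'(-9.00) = 0.03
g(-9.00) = 1.33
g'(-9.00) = 0.03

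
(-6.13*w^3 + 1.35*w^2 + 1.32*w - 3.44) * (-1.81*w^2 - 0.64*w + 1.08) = 11.0953*w^5 + 1.4797*w^4 - 9.8736*w^3 + 6.8396*w^2 + 3.6272*w - 3.7152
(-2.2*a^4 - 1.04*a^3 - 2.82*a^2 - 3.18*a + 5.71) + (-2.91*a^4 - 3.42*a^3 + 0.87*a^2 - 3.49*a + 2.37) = -5.11*a^4 - 4.46*a^3 - 1.95*a^2 - 6.67*a + 8.08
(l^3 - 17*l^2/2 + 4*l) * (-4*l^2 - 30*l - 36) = -4*l^5 + 4*l^4 + 203*l^3 + 186*l^2 - 144*l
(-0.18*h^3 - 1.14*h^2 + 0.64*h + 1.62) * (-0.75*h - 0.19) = 0.135*h^4 + 0.8892*h^3 - 0.2634*h^2 - 1.3366*h - 0.3078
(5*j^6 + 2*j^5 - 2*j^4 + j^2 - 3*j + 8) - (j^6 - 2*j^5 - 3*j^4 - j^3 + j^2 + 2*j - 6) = 4*j^6 + 4*j^5 + j^4 + j^3 - 5*j + 14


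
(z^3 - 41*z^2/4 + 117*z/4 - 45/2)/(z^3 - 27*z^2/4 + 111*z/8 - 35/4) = 2*(z^2 - 9*z + 18)/(2*z^2 - 11*z + 14)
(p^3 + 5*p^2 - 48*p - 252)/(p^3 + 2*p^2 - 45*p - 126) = (p + 6)/(p + 3)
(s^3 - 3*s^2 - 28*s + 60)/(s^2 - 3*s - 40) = (s^2 - 8*s + 12)/(s - 8)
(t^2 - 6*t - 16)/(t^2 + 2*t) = (t - 8)/t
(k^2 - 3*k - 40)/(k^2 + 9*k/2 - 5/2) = 2*(k - 8)/(2*k - 1)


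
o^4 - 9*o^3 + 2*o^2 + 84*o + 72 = (o - 6)^2*(o + 1)*(o + 2)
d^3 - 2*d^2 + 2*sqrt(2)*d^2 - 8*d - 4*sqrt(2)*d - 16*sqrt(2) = (d - 4)*(d + 2)*(d + 2*sqrt(2))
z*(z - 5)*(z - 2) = z^3 - 7*z^2 + 10*z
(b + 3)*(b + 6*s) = b^2 + 6*b*s + 3*b + 18*s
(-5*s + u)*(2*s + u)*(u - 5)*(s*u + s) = -10*s^3*u^2 + 40*s^3*u + 50*s^3 - 3*s^2*u^3 + 12*s^2*u^2 + 15*s^2*u + s*u^4 - 4*s*u^3 - 5*s*u^2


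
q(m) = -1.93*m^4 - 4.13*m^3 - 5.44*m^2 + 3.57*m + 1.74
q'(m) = -7.72*m^3 - 12.39*m^2 - 10.88*m + 3.57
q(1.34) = -19.40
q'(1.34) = -51.83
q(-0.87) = -3.87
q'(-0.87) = 8.74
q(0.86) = -2.90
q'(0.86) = -19.86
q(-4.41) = -495.57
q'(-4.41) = 472.70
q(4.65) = -1416.87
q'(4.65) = -1091.13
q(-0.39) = -0.28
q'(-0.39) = 6.39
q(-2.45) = -48.46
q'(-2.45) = 69.39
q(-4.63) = -608.41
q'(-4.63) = 554.57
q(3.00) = -304.35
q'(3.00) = -349.02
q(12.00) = -47895.90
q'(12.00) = -15251.31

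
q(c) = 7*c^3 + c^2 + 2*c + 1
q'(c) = 21*c^2 + 2*c + 2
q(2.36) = 103.30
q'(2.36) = 123.68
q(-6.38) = -1788.91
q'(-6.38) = 844.03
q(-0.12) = 0.76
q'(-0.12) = 2.06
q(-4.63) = -681.59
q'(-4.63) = 442.91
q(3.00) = 205.00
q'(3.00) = 197.00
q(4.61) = 717.28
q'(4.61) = 457.51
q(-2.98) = -181.32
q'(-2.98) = 182.53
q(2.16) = 80.53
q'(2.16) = 104.30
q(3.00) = 205.00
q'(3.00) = 197.00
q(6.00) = 1561.00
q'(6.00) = 770.00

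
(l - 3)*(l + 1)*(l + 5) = l^3 + 3*l^2 - 13*l - 15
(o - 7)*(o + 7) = o^2 - 49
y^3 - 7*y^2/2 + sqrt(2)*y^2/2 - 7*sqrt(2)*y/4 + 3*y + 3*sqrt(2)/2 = (y - 2)*(y - 3/2)*(y + sqrt(2)/2)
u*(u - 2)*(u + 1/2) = u^3 - 3*u^2/2 - u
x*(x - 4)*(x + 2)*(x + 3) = x^4 + x^3 - 14*x^2 - 24*x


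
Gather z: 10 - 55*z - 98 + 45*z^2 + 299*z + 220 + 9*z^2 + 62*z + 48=54*z^2 + 306*z + 180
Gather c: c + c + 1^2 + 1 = 2*c + 2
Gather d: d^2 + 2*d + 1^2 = d^2 + 2*d + 1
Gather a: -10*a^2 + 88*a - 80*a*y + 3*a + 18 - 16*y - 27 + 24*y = -10*a^2 + a*(91 - 80*y) + 8*y - 9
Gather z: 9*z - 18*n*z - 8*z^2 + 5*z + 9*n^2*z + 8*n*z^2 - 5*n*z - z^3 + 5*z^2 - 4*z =-z^3 + z^2*(8*n - 3) + z*(9*n^2 - 23*n + 10)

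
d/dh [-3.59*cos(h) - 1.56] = 3.59*sin(h)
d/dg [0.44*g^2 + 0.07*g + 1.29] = 0.88*g + 0.07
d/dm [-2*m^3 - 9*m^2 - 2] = 6*m*(-m - 3)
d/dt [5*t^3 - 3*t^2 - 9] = 3*t*(5*t - 2)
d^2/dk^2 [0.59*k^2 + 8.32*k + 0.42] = 1.18000000000000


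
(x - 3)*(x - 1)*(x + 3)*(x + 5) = x^4 + 4*x^3 - 14*x^2 - 36*x + 45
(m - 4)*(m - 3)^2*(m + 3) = m^4 - 7*m^3 + 3*m^2 + 63*m - 108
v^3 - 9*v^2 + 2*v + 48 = (v - 8)*(v - 3)*(v + 2)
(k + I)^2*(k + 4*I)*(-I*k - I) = -I*k^4 + 6*k^3 - I*k^3 + 6*k^2 + 9*I*k^2 - 4*k + 9*I*k - 4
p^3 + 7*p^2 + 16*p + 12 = (p + 2)^2*(p + 3)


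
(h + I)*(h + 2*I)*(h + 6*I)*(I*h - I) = I*h^4 - 9*h^3 - I*h^3 + 9*h^2 - 20*I*h^2 + 12*h + 20*I*h - 12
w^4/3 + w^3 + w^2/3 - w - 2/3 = (w/3 + 1/3)*(w - 1)*(w + 1)*(w + 2)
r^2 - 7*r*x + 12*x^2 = (r - 4*x)*(r - 3*x)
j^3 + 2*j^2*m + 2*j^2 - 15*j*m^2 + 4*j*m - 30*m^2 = (j + 2)*(j - 3*m)*(j + 5*m)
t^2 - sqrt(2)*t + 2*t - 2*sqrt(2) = (t + 2)*(t - sqrt(2))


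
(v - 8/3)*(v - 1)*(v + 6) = v^3 + 7*v^2/3 - 58*v/3 + 16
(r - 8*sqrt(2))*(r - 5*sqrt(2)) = r^2 - 13*sqrt(2)*r + 80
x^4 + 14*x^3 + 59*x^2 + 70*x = x*(x + 2)*(x + 5)*(x + 7)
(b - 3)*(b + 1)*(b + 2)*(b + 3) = b^4 + 3*b^3 - 7*b^2 - 27*b - 18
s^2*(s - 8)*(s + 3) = s^4 - 5*s^3 - 24*s^2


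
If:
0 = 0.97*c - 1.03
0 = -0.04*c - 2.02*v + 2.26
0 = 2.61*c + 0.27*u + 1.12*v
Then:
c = 1.06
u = -14.82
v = 1.10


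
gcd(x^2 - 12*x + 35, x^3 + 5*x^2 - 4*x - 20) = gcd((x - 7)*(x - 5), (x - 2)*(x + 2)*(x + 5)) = 1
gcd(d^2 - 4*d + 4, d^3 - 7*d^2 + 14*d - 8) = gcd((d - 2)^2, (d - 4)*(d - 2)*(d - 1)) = d - 2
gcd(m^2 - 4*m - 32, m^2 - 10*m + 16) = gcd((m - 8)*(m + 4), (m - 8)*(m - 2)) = m - 8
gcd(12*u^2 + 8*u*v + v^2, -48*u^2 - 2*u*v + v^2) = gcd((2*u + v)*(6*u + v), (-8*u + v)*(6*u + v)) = 6*u + v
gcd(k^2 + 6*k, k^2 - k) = k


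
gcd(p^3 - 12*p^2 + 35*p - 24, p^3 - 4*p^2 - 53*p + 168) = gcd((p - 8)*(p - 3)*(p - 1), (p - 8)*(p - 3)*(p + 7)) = p^2 - 11*p + 24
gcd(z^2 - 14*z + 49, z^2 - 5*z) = 1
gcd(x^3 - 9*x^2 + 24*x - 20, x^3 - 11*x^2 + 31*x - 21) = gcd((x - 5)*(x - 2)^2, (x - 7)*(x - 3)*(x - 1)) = 1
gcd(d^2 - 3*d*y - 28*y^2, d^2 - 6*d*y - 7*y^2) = -d + 7*y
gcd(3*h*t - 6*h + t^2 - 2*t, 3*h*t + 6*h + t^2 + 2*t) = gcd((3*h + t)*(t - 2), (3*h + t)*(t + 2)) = 3*h + t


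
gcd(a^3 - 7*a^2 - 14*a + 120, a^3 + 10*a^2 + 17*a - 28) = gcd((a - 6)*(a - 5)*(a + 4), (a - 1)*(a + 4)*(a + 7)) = a + 4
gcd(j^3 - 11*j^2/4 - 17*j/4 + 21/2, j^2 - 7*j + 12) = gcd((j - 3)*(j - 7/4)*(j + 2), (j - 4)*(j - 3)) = j - 3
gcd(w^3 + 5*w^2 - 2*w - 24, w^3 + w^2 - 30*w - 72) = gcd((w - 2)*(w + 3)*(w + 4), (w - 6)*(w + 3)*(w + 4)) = w^2 + 7*w + 12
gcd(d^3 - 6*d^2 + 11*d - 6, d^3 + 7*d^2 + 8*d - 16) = d - 1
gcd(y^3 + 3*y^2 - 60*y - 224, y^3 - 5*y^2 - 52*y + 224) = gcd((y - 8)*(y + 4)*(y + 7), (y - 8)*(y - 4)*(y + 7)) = y^2 - y - 56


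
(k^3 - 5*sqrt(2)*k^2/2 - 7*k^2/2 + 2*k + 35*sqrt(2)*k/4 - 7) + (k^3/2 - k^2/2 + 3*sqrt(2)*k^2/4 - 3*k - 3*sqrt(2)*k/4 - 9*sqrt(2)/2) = 3*k^3/2 - 4*k^2 - 7*sqrt(2)*k^2/4 - k + 8*sqrt(2)*k - 7 - 9*sqrt(2)/2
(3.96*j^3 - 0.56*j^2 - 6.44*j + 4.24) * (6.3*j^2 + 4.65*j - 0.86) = 24.948*j^5 + 14.886*j^4 - 46.5816*j^3 - 2.75240000000001*j^2 + 25.2544*j - 3.6464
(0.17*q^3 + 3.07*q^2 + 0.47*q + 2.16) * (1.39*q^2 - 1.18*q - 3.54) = 0.2363*q^5 + 4.0667*q^4 - 3.5711*q^3 - 8.42*q^2 - 4.2126*q - 7.6464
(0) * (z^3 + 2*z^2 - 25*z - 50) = 0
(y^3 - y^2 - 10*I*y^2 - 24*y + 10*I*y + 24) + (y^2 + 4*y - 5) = y^3 - 10*I*y^2 - 20*y + 10*I*y + 19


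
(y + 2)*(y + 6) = y^2 + 8*y + 12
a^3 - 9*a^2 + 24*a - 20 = (a - 5)*(a - 2)^2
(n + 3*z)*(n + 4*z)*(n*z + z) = n^3*z + 7*n^2*z^2 + n^2*z + 12*n*z^3 + 7*n*z^2 + 12*z^3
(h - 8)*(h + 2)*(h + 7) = h^3 + h^2 - 58*h - 112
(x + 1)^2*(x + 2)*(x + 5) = x^4 + 9*x^3 + 25*x^2 + 27*x + 10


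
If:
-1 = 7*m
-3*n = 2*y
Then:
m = -1/7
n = -2*y/3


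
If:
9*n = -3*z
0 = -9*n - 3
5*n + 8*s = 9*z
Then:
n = -1/3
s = 4/3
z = 1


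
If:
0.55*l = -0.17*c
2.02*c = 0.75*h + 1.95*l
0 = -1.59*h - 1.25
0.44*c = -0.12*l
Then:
No Solution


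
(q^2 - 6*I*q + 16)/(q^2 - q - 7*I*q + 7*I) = (q^2 - 6*I*q + 16)/(q^2 - q - 7*I*q + 7*I)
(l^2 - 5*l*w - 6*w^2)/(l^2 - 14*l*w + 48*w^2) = (-l - w)/(-l + 8*w)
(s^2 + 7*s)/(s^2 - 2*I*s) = (s + 7)/(s - 2*I)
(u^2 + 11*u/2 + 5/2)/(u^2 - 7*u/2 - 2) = (u + 5)/(u - 4)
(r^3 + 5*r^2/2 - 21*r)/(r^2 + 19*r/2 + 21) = r*(2*r - 7)/(2*r + 7)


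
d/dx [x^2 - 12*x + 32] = 2*x - 12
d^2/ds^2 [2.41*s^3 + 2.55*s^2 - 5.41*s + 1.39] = 14.46*s + 5.1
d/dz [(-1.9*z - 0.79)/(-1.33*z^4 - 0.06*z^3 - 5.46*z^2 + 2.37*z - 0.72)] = (-7.581*z^4 - 4.4308*z^3 - 10.5162*z^2 - 8.6268*z + 3.2403)/(1.7689*z^8 + 0.1596*z^7 + 14.5272*z^6 - 5.649*z^5 + 31.4424*z^4 - 25.794*z^3 + 13.4793*z^2 - 3.4128*z + 0.5184)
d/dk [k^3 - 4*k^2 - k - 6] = 3*k^2 - 8*k - 1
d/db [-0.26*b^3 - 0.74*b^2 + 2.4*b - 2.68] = -0.78*b^2 - 1.48*b + 2.4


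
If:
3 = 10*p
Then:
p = 3/10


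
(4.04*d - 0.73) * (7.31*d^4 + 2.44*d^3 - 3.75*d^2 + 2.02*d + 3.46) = 29.5324*d^5 + 4.5213*d^4 - 16.9312*d^3 + 10.8983*d^2 + 12.5038*d - 2.5258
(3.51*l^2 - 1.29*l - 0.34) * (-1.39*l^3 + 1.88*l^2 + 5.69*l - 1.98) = -4.8789*l^5 + 8.3919*l^4 + 18.0193*l^3 - 14.9291*l^2 + 0.6196*l + 0.6732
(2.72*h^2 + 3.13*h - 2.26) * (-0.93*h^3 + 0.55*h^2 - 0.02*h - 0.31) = -2.5296*h^5 - 1.4149*h^4 + 3.7689*h^3 - 2.1488*h^2 - 0.9251*h + 0.7006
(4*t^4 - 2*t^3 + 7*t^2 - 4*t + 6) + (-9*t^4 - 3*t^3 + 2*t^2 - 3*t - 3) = -5*t^4 - 5*t^3 + 9*t^2 - 7*t + 3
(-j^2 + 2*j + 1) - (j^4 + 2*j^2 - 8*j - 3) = -j^4 - 3*j^2 + 10*j + 4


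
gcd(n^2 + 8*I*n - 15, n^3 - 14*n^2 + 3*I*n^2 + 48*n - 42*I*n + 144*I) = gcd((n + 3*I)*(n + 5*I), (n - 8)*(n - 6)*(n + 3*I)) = n + 3*I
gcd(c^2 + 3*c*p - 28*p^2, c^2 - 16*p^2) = -c + 4*p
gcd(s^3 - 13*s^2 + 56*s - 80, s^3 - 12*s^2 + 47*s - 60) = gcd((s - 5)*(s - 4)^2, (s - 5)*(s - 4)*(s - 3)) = s^2 - 9*s + 20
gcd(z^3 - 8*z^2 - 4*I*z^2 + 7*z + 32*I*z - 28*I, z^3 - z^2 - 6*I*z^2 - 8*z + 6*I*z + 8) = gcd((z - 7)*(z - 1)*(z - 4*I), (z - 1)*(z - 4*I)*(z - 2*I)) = z^2 + z*(-1 - 4*I) + 4*I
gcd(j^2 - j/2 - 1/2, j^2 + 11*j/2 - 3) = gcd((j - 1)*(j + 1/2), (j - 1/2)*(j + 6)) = 1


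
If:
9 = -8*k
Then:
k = -9/8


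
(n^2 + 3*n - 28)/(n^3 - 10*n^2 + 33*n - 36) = (n + 7)/(n^2 - 6*n + 9)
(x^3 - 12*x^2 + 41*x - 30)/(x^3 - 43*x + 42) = (x - 5)/(x + 7)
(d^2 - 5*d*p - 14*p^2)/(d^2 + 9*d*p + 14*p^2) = (d - 7*p)/(d + 7*p)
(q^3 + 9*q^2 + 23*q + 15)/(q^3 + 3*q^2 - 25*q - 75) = (q + 1)/(q - 5)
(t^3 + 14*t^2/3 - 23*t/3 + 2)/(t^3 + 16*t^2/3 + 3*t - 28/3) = (3*t^2 + 17*t - 6)/(3*t^2 + 19*t + 28)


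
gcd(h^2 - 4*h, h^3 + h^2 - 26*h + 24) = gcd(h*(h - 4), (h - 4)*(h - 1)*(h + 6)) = h - 4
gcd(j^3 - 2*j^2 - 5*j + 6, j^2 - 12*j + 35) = 1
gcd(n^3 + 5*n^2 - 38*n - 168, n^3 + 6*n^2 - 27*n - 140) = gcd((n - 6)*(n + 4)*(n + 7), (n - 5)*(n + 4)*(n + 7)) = n^2 + 11*n + 28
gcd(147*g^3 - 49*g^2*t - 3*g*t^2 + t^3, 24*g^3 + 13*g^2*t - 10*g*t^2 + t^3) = -3*g + t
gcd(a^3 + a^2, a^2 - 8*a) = a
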